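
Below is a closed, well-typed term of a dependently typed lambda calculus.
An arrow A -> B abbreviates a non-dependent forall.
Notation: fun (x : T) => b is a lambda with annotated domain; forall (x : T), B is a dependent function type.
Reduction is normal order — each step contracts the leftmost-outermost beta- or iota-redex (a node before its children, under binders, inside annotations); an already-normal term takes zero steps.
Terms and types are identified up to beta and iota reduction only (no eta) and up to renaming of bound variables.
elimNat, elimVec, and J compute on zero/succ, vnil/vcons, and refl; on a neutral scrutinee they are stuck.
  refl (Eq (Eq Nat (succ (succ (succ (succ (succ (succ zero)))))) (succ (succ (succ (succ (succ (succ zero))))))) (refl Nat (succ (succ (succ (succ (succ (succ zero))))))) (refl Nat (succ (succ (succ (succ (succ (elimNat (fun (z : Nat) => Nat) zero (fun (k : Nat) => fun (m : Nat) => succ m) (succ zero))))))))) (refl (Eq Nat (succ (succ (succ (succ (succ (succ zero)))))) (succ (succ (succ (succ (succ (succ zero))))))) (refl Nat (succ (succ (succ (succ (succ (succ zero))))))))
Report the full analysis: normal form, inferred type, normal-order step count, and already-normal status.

reduced normal form:
  refl (Eq (Eq Nat (succ (succ (succ (succ (succ (succ zero)))))) (succ (succ (succ (succ (succ (succ zero))))))) (refl Nat (succ (succ (succ (succ (succ (succ zero))))))) (refl Nat (succ (succ (succ (succ (succ (succ zero)))))))) (refl (Eq Nat (succ (succ (succ (succ (succ (succ zero)))))) (succ (succ (succ (succ (succ (succ zero))))))) (refl Nat (succ (succ (succ (succ (succ (succ zero))))))))
the term's type:
  Eq (Eq (Eq Nat (succ (succ (succ (succ (succ (succ zero)))))) (succ (succ (succ (succ (succ (succ zero))))))) (refl Nat (succ (succ (succ (succ (succ (succ zero))))))) (refl Nat (succ (succ (succ (succ (succ (succ zero)))))))) (refl (Eq Nat (succ (succ (succ (succ (succ (succ zero)))))) (succ (succ (succ (succ (succ (succ zero))))))) (refl Nat (succ (succ (succ (succ (succ (succ zero)))))))) (refl (Eq Nat (succ (succ (succ (succ (succ (succ zero)))))) (succ (succ (succ (succ (succ (succ zero))))))) (refl Nat (succ (succ (succ (succ (succ (succ zero))))))))
reduction steps (normal order): 4
term was already normal: no
first contracted redex: an elimNat iota-redex


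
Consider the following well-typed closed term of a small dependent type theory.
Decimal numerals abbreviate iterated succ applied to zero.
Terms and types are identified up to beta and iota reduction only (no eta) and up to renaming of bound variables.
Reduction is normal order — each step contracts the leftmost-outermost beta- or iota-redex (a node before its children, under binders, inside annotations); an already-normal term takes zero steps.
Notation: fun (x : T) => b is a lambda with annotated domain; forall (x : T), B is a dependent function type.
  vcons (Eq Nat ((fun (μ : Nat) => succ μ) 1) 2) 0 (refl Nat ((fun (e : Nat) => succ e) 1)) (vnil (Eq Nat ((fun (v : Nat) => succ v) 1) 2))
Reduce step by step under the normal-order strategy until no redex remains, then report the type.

normal-order reduction:
  vcons (Eq Nat ((fun (μ : Nat) => succ μ) 1) 2) 0 (refl Nat ((fun (e : Nat) => succ e) 1)) (vnil (Eq Nat ((fun (v : Nat) => succ v) 1) 2))
  ~> vcons (Eq Nat 2 2) 0 (refl Nat ((fun (μ : Nat) => succ μ) 1)) (vnil (Eq Nat ((fun (e : Nat) => succ e) 1) 2))
  ~> vcons (Eq Nat 2 2) 0 (refl Nat 2) (vnil (Eq Nat ((fun (μ : Nat) => succ μ) 1) 2))
  ~> vcons (Eq Nat 2 2) 0 (refl Nat 2) (vnil (Eq Nat 2 2))
type:
  Vec (Eq Nat 2 2) 1


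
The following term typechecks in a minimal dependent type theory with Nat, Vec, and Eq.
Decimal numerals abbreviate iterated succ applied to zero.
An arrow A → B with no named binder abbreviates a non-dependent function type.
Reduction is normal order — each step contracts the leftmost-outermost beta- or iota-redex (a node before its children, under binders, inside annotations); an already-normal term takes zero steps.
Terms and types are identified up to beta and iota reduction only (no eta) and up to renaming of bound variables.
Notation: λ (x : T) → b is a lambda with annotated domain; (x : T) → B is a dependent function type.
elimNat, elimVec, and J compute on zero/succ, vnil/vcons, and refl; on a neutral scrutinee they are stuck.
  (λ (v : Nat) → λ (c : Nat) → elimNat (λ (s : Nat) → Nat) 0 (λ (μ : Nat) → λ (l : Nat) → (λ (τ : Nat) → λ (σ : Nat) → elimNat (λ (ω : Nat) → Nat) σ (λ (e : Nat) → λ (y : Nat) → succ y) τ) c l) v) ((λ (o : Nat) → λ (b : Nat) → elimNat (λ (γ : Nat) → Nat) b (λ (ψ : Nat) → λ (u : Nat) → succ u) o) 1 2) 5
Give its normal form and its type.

reduced normal form:
  15
inferred type:
  Nat


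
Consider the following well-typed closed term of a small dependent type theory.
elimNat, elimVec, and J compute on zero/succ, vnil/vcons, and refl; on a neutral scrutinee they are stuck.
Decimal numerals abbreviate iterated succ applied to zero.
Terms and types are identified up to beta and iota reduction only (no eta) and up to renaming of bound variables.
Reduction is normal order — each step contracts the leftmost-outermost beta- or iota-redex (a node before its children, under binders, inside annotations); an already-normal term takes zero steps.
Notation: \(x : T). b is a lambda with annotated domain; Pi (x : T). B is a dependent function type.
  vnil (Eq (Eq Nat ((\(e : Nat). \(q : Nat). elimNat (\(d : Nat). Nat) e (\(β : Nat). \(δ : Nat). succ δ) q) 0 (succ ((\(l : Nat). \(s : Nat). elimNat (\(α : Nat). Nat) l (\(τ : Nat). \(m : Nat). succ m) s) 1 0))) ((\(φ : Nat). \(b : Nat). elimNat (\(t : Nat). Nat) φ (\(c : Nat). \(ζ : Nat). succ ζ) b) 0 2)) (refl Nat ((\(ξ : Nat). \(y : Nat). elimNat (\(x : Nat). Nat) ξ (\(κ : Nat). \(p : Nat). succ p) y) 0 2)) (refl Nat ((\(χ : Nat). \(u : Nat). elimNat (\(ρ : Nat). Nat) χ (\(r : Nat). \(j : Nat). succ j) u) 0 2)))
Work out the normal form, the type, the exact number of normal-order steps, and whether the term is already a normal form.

resulting normal form:
  vnil (Eq (Eq Nat 2 2) (refl Nat 2) (refl Nat 2))
the term's type:
  Vec (Eq (Eq Nat 2 2) (refl Nat 2) (refl Nat 2)) 0
steps to reach normal form (normal order): 39
started in normal form: no
first contracted redex: a beta-redex


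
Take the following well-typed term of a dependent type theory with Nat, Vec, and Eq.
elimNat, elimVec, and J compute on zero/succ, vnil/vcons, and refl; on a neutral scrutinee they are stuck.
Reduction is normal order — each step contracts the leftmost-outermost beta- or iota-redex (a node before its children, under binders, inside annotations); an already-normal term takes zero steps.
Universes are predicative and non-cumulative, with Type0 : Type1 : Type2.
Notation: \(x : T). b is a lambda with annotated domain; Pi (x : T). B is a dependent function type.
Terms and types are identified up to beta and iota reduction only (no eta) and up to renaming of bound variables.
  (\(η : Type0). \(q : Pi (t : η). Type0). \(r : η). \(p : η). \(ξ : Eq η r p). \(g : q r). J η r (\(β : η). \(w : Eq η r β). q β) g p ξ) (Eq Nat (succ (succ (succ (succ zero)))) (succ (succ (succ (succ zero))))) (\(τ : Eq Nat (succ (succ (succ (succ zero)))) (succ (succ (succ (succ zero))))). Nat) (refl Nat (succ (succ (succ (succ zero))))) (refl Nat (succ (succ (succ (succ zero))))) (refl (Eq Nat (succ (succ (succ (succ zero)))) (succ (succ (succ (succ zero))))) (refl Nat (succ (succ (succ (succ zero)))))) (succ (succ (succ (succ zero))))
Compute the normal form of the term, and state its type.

normal form:
  succ (succ (succ (succ zero)))
the term's type:
  Nat
observation: reduction starts at a beta-redex, and 7 normal-order steps reach the normal form.


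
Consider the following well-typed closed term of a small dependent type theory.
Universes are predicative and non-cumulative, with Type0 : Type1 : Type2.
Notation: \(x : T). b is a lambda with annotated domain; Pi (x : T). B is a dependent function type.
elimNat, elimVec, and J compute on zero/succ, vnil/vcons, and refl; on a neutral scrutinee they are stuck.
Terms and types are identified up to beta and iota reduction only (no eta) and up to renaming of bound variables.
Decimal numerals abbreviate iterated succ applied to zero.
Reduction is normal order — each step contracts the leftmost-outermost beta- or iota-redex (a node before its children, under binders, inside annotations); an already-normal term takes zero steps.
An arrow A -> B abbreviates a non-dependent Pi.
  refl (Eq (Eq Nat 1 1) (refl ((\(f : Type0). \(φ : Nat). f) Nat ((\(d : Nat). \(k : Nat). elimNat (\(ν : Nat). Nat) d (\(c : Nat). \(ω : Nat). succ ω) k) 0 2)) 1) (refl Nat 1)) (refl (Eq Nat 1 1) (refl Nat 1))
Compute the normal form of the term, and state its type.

resulting normal form:
  refl (Eq (Eq Nat 1 1) (refl Nat 1) (refl Nat 1)) (refl (Eq Nat 1 1) (refl Nat 1))
inferred type:
  Eq (Eq (Eq Nat 1 1) (refl Nat 1) (refl Nat 1)) (refl (Eq Nat 1 1) (refl Nat 1)) (refl (Eq Nat 1 1) (refl Nat 1))


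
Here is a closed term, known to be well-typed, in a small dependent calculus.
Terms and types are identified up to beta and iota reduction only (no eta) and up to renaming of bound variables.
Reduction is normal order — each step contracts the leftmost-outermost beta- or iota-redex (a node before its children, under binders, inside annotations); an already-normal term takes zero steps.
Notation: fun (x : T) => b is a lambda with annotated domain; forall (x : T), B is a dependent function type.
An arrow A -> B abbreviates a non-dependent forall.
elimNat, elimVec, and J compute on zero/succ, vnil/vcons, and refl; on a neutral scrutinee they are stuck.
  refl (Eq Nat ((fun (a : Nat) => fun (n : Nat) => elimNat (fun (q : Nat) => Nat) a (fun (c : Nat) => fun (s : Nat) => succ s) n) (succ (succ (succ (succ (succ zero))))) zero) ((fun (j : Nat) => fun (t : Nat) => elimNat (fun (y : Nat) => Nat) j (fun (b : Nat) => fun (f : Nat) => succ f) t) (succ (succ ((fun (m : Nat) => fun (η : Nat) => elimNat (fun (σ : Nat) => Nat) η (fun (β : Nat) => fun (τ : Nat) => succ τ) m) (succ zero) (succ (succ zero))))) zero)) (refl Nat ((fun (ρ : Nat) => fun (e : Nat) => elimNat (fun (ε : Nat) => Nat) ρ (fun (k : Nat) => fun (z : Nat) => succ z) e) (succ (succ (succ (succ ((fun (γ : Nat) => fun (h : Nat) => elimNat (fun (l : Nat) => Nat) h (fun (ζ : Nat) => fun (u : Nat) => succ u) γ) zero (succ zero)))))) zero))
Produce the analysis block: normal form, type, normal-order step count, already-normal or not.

reduced normal form:
  refl (Eq Nat (succ (succ (succ (succ (succ zero))))) (succ (succ (succ (succ (succ zero)))))) (refl Nat (succ (succ (succ (succ (succ zero))))))
inferred type:
  Eq (Eq Nat (succ (succ (succ (succ (succ zero))))) (succ (succ (succ (succ (succ zero)))))) (refl Nat (succ (succ (succ (succ (succ zero)))))) (refl Nat (succ (succ (succ (succ (succ zero))))))
steps to reach normal form (normal order): 18
already normal: no
first contracted redex: a beta-redex


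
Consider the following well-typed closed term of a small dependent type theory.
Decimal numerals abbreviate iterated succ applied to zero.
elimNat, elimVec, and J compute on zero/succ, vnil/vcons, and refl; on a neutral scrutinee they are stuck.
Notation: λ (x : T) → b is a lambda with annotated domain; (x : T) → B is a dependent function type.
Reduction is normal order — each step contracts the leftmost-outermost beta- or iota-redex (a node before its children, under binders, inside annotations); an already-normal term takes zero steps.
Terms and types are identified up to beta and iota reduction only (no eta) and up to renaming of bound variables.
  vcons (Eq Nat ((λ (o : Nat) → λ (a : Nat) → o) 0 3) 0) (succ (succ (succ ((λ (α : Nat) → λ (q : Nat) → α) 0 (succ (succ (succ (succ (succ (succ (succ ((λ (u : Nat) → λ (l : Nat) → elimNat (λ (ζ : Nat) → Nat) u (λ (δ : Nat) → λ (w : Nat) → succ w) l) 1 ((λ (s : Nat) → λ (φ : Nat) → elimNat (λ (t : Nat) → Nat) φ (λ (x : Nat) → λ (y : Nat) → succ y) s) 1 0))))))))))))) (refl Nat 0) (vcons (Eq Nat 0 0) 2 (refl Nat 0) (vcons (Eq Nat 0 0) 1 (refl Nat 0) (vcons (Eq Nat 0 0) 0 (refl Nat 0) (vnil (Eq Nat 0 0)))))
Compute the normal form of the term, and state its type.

resulting normal form:
  vcons (Eq Nat 0 0) 3 (refl Nat 0) (vcons (Eq Nat 0 0) 2 (refl Nat 0) (vcons (Eq Nat 0 0) 1 (refl Nat 0) (vcons (Eq Nat 0 0) 0 (refl Nat 0) (vnil (Eq Nat 0 0)))))
type:
  Vec (Eq Nat 0 0) 4


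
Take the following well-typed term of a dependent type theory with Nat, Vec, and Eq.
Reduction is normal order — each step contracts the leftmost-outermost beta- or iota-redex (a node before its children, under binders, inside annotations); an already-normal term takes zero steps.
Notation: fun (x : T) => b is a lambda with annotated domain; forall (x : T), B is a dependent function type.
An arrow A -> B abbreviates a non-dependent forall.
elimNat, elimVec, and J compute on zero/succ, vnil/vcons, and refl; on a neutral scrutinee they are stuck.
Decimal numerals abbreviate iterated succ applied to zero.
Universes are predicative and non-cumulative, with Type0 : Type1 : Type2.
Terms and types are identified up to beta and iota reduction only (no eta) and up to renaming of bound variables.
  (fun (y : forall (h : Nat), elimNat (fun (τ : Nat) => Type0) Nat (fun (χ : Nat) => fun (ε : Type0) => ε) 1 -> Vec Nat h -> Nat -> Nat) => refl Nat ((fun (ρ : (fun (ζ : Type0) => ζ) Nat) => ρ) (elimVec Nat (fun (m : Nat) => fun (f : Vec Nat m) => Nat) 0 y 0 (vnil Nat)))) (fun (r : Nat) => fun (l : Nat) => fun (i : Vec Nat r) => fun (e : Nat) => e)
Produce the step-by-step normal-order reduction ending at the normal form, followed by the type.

normal-order reduction:
  (fun (y : forall (h : Nat), elimNat (fun (τ : Nat) => Type0) Nat (fun (χ : Nat) => fun (ε : Type0) => ε) 1 -> Vec Nat h -> Nat -> Nat) => refl Nat ((fun (ρ : (fun (ζ : Type0) => ζ) Nat) => ρ) (elimVec Nat (fun (m : Nat) => fun (f : Vec Nat m) => Nat) 0 y 0 (vnil Nat)))) (fun (r : Nat) => fun (l : Nat) => fun (i : Vec Nat r) => fun (e : Nat) => e)
  ~> refl Nat ((fun (y : (fun (h : Type0) => h) Nat) => y) (elimVec Nat (fun (τ : Nat) => fun (χ : Vec Nat τ) => Nat) 0 (fun (ε : Nat) => fun (ρ : Nat) => fun (ζ : Vec Nat ε) => fun (m : Nat) => m) 0 (vnil Nat)))
  ~> refl Nat (elimVec Nat (fun (y : Nat) => fun (h : Vec Nat y) => Nat) 0 (fun (τ : Nat) => fun (χ : Nat) => fun (ε : Vec Nat τ) => fun (ρ : Nat) => ρ) 0 (vnil Nat))
  ~> refl Nat 0
type:
  Eq Nat 0 0


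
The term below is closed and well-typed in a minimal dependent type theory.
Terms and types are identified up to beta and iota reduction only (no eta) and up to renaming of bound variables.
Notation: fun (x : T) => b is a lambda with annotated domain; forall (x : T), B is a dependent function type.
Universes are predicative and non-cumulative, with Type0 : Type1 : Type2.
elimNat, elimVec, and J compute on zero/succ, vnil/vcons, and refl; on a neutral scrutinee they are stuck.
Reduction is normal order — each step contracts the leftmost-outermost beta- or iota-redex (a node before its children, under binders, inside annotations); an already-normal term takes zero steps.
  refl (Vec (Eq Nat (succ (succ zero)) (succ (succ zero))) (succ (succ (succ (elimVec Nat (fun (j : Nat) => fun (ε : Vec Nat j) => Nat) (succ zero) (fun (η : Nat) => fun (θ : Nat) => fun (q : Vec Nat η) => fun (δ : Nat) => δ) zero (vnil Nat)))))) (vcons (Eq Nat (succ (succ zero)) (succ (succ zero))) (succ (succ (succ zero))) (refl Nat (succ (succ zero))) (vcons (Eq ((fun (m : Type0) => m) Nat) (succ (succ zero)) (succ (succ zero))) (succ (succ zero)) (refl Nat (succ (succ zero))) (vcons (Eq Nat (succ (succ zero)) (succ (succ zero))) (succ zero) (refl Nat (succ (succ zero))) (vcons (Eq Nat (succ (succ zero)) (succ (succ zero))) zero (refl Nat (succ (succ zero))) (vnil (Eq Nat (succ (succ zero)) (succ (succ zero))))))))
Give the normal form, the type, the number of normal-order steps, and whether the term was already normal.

resulting normal form:
  refl (Vec (Eq Nat (succ (succ zero)) (succ (succ zero))) (succ (succ (succ (succ zero))))) (vcons (Eq Nat (succ (succ zero)) (succ (succ zero))) (succ (succ (succ zero))) (refl Nat (succ (succ zero))) (vcons (Eq Nat (succ (succ zero)) (succ (succ zero))) (succ (succ zero)) (refl Nat (succ (succ zero))) (vcons (Eq Nat (succ (succ zero)) (succ (succ zero))) (succ zero) (refl Nat (succ (succ zero))) (vcons (Eq Nat (succ (succ zero)) (succ (succ zero))) zero (refl Nat (succ (succ zero))) (vnil (Eq Nat (succ (succ zero)) (succ (succ zero))))))))
the term's type:
  Eq (Vec (Eq Nat (succ (succ zero)) (succ (succ zero))) (succ (succ (succ (succ zero))))) (vcons (Eq Nat (succ (succ zero)) (succ (succ zero))) (succ (succ (succ zero))) (refl Nat (succ (succ zero))) (vcons (Eq Nat (succ (succ zero)) (succ (succ zero))) (succ (succ zero)) (refl Nat (succ (succ zero))) (vcons (Eq Nat (succ (succ zero)) (succ (succ zero))) (succ zero) (refl Nat (succ (succ zero))) (vcons (Eq Nat (succ (succ zero)) (succ (succ zero))) zero (refl Nat (succ (succ zero))) (vnil (Eq Nat (succ (succ zero)) (succ (succ zero)))))))) (vcons (Eq Nat (succ (succ zero)) (succ (succ zero))) (succ (succ (succ zero))) (refl Nat (succ (succ zero))) (vcons (Eq Nat (succ (succ zero)) (succ (succ zero))) (succ (succ zero)) (refl Nat (succ (succ zero))) (vcons (Eq Nat (succ (succ zero)) (succ (succ zero))) (succ zero) (refl Nat (succ (succ zero))) (vcons (Eq Nat (succ (succ zero)) (succ (succ zero))) zero (refl Nat (succ (succ zero))) (vnil (Eq Nat (succ (succ zero)) (succ (succ zero))))))))
reduction steps (normal order): 2
started in normal form: no
first contracted redex: an elimVec iota-redex


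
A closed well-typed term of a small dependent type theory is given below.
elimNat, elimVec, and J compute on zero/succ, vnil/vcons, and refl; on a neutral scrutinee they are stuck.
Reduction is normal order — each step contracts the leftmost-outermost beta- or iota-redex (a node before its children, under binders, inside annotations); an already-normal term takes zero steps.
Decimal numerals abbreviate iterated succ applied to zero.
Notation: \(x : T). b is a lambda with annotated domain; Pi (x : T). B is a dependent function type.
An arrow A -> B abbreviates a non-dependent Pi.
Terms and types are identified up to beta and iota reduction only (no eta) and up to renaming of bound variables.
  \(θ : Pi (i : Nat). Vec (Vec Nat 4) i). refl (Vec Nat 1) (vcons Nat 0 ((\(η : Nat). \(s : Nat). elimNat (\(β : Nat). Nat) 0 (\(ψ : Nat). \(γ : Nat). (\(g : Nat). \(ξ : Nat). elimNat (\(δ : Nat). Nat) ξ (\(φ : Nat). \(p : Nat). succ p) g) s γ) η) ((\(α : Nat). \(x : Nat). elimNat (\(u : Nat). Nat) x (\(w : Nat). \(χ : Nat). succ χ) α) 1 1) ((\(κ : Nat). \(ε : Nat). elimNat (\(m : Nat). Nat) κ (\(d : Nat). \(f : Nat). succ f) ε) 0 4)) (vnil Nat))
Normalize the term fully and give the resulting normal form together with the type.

resulting normal form:
  \(θ : Pi (i : Nat). Vec (Vec Nat 4) i). refl (Vec Nat 1) (vcons Nat 0 8 (vnil Nat))
type:
  (Pi (θ : Nat). Vec (Vec Nat 4) θ) -> Eq (Vec Nat 1) (vcons Nat 0 8 (vnil Nat)) (vcons Nat 0 8 (vnil Nat))


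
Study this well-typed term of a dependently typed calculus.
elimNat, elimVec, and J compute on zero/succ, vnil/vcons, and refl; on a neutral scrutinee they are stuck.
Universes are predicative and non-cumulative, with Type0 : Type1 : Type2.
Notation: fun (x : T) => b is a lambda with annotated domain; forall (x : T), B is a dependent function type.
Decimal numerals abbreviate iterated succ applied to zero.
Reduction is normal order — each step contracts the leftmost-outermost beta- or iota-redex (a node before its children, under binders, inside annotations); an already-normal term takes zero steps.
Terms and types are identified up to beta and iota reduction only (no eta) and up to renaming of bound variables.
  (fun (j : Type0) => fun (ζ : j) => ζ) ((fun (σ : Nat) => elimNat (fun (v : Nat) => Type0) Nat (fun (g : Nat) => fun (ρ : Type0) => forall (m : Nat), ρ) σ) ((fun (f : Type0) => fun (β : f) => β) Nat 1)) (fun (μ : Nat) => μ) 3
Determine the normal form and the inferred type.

normal form:
  3
inferred type:
  Nat


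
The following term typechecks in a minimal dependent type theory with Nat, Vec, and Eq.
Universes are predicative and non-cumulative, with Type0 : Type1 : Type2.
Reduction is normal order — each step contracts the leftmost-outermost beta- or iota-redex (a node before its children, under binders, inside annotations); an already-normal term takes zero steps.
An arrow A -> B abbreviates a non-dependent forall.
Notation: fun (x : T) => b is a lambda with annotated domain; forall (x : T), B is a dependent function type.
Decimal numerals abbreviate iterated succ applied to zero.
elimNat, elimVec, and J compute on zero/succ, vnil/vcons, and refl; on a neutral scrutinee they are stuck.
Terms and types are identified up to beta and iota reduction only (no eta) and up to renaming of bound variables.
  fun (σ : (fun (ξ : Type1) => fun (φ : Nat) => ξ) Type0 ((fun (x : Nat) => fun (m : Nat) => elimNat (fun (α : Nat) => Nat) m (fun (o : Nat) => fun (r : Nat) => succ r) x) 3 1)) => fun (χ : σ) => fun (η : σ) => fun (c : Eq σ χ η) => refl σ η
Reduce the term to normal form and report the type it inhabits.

normal form:
  fun (σ : Type0) => fun (ξ : σ) => fun (φ : σ) => fun (x : Eq σ ξ φ) => refl σ φ
the term's type:
  forall (σ : Type0), forall (ξ : σ), forall (φ : σ), Eq σ ξ φ -> Eq σ φ φ
observation: the leftmost-outermost redex is a beta-redex, and normalization takes 2 steps.


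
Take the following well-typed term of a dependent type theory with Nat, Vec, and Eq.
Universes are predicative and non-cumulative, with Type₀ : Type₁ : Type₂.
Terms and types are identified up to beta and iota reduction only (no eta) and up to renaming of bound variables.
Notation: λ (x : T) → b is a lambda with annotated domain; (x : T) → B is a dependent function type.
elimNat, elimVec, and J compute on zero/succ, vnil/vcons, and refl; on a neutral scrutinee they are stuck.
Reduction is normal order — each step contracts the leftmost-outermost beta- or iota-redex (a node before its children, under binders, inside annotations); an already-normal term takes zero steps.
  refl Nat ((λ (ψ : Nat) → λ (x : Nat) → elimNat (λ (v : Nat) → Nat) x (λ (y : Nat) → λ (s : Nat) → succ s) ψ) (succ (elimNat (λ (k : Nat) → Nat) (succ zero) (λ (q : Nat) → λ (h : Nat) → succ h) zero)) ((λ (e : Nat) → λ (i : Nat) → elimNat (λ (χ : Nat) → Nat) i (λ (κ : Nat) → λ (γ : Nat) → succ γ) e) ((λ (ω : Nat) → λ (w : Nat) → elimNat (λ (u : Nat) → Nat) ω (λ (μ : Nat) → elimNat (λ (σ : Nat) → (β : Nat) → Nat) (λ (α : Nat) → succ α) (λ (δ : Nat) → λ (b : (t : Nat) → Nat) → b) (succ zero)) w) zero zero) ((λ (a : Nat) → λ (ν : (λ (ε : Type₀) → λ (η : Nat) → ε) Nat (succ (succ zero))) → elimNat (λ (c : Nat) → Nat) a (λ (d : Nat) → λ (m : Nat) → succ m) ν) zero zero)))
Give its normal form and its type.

reduced normal form:
  refl Nat (succ (succ zero))
the term's type:
  Eq Nat (succ (succ zero)) (succ (succ zero))


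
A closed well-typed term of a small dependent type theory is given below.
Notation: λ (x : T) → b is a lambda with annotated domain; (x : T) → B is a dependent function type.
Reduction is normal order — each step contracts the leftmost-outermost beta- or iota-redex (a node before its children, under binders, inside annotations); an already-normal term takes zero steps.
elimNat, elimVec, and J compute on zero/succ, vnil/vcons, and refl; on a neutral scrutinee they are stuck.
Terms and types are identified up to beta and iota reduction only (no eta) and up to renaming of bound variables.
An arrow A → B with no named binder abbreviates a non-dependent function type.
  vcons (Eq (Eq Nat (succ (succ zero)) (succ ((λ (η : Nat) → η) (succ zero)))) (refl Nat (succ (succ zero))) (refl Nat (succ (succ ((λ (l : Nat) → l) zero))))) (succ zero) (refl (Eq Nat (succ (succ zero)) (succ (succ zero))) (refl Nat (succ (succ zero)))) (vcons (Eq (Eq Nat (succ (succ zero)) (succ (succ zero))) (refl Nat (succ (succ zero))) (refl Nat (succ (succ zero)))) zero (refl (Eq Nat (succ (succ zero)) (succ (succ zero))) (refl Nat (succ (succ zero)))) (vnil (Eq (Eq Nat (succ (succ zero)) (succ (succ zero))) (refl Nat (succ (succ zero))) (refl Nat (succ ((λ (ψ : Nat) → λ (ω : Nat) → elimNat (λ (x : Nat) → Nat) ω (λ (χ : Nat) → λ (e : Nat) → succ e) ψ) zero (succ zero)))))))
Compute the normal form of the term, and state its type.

normal form:
  vcons (Eq (Eq Nat (succ (succ zero)) (succ (succ zero))) (refl Nat (succ (succ zero))) (refl Nat (succ (succ zero)))) (succ zero) (refl (Eq Nat (succ (succ zero)) (succ (succ zero))) (refl Nat (succ (succ zero)))) (vcons (Eq (Eq Nat (succ (succ zero)) (succ (succ zero))) (refl Nat (succ (succ zero))) (refl Nat (succ (succ zero)))) zero (refl (Eq Nat (succ (succ zero)) (succ (succ zero))) (refl Nat (succ (succ zero)))) (vnil (Eq (Eq Nat (succ (succ zero)) (succ (succ zero))) (refl Nat (succ (succ zero))) (refl Nat (succ (succ zero))))))
the term's type:
  Vec (Eq (Eq Nat (succ (succ zero)) (succ (succ zero))) (refl Nat (succ (succ zero))) (refl Nat (succ (succ zero)))) (succ (succ zero))


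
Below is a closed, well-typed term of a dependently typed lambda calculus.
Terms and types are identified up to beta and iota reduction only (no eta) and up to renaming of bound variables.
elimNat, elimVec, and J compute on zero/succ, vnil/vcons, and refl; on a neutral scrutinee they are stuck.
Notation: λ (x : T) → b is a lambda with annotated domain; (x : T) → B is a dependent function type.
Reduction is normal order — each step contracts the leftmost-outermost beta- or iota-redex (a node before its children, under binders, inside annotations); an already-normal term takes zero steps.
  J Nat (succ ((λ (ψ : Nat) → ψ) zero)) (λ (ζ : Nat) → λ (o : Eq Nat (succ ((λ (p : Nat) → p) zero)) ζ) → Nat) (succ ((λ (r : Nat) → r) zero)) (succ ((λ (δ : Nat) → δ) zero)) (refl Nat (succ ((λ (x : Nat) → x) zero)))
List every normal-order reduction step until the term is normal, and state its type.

reduction (normal order):
  J Nat (succ ((λ (ψ : Nat) → ψ) zero)) (λ (ζ : Nat) → λ (o : Eq Nat (succ ((λ (p : Nat) → p) zero)) ζ) → Nat) (succ ((λ (r : Nat) → r) zero)) (succ ((λ (δ : Nat) → δ) zero)) (refl Nat (succ ((λ (x : Nat) → x) zero)))
  ~> succ ((λ (ψ : Nat) → ψ) zero)
  ~> succ zero
inferred type:
  Nat


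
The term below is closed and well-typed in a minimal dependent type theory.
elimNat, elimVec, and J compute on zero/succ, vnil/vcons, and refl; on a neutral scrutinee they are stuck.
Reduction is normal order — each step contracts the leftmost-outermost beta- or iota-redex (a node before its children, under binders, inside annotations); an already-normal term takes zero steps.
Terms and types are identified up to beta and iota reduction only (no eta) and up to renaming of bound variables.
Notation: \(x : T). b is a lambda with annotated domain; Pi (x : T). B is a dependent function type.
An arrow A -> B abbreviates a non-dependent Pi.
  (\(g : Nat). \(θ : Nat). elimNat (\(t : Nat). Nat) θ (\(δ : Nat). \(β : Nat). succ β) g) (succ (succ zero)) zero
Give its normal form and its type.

normal form:
  succ (succ zero)
type:
  Nat


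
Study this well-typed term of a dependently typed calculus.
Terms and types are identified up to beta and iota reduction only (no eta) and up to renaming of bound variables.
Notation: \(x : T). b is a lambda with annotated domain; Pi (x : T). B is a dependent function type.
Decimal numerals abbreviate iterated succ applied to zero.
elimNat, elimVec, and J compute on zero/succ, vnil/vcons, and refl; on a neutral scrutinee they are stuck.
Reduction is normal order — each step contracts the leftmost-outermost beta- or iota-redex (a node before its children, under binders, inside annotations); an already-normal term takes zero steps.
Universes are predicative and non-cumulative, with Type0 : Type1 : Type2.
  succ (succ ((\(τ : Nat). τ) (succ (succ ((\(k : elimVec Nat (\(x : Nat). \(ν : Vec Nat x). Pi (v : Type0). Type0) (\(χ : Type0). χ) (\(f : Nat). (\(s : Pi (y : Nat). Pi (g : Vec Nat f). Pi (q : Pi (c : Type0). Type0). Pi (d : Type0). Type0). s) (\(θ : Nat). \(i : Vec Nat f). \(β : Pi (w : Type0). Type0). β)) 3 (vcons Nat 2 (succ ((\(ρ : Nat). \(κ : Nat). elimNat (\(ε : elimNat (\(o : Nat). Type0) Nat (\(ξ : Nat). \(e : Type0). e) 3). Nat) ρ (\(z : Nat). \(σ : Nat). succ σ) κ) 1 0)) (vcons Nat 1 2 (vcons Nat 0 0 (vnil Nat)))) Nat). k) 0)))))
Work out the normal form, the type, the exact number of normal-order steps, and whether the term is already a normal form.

normal form:
  4
the term's type:
  Nat
normal-order step count: 2
already normal: no
first redex: a beta-redex


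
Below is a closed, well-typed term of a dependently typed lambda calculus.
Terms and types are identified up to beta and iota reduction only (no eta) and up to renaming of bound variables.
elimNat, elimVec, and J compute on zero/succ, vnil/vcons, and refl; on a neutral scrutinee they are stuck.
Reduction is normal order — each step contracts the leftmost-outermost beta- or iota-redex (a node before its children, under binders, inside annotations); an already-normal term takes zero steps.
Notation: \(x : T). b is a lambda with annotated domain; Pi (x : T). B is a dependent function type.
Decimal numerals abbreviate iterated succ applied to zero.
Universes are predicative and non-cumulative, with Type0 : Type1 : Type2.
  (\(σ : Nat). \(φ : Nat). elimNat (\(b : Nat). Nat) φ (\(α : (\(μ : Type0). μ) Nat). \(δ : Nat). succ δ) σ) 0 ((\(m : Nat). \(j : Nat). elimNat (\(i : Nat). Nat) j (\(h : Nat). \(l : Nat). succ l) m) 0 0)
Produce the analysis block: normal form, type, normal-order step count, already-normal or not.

reduced normal form:
  0
type:
  Nat
reduction steps (normal order): 6
already normal: no
first redex: a beta-redex


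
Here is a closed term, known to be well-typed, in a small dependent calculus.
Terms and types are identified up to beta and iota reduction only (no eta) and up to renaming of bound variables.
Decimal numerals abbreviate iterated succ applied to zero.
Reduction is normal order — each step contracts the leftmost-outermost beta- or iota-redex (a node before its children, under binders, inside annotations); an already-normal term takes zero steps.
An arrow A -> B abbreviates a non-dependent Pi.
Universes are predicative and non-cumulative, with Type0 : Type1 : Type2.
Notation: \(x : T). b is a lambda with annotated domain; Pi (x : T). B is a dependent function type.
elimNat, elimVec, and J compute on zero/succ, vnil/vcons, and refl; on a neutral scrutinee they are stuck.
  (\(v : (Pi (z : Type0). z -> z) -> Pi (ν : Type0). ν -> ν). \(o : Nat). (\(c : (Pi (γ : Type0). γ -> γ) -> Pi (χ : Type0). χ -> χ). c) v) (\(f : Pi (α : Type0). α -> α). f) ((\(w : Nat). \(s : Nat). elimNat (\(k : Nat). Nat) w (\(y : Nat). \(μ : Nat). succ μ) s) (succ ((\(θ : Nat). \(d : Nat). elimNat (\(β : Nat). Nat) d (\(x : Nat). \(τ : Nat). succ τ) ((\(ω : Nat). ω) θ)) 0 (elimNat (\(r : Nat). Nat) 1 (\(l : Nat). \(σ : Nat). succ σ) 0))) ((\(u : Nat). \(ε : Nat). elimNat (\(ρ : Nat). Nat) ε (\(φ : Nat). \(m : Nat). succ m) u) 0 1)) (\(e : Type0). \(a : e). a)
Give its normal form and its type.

resulting normal form:
  \(v : Type0). \(z : v). z
the term's type:
  Pi (v : Type0). v -> v


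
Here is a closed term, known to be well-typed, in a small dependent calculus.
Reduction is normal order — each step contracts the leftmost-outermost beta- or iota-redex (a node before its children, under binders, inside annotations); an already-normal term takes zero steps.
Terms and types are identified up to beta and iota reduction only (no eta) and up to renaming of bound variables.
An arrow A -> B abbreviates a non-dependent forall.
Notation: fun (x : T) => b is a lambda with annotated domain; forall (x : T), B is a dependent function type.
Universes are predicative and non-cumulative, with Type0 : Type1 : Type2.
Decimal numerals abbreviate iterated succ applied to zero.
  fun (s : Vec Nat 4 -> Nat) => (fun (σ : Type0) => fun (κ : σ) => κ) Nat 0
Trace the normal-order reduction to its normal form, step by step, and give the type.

normal-order reduction sequence:
  fun (s : Vec Nat 4 -> Nat) => (fun (σ : Type0) => fun (κ : σ) => κ) Nat 0
  ~> fun (s : Vec Nat 4 -> Nat) => (fun (σ : Nat) => σ) 0
  ~> fun (s : Vec Nat 4 -> Nat) => 0
the term's type:
  (Vec Nat 4 -> Nat) -> Nat


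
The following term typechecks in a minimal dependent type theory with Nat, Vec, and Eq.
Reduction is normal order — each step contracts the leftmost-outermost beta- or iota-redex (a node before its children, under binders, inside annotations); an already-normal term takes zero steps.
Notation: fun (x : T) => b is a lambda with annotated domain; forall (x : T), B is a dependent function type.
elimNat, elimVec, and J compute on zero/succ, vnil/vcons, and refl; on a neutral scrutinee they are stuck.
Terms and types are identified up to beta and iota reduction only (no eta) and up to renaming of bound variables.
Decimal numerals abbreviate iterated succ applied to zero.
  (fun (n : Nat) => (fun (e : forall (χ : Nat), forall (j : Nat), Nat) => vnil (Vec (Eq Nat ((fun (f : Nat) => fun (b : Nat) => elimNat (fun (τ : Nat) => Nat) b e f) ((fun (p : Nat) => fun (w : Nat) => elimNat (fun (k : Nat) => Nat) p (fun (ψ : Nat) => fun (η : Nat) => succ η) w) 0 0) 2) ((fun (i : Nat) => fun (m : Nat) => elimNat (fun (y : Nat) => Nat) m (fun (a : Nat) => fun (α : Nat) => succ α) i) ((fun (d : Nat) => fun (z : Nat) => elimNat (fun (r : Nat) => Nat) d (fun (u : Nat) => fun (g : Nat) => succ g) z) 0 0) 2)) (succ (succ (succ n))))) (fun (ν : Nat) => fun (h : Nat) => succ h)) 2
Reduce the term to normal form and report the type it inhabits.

resulting normal form:
  vnil (Vec (Eq Nat 2 2) 5)
inferred type:
  Vec (Vec (Eq Nat 2 2) 5) 0


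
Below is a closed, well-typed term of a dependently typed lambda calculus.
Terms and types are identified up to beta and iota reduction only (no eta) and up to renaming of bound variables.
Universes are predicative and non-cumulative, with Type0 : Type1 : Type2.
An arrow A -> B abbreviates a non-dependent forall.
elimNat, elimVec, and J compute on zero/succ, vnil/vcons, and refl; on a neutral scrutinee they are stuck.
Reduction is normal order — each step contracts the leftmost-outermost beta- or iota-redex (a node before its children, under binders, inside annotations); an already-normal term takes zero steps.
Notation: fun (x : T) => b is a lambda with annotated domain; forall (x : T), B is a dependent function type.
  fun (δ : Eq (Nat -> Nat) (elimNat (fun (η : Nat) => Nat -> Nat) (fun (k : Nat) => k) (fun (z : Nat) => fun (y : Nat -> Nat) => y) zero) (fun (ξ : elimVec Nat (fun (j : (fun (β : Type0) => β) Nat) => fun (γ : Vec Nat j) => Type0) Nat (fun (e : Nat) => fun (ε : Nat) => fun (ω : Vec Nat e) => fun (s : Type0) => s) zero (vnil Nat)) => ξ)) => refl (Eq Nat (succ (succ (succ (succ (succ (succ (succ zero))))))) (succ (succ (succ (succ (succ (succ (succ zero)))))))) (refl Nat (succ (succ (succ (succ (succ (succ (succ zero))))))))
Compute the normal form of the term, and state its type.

resulting normal form:
  fun (δ : Eq (Nat -> Nat) (fun (η : Nat) => η) (fun (k : Nat) => k)) => refl (Eq Nat (succ (succ (succ (succ (succ (succ (succ zero))))))) (succ (succ (succ (succ (succ (succ (succ zero)))))))) (refl Nat (succ (succ (succ (succ (succ (succ (succ zero))))))))
type:
  Eq (Nat -> Nat) (fun (δ : Nat) => δ) (fun (η : Nat) => η) -> Eq (Eq Nat (succ (succ (succ (succ (succ (succ (succ zero))))))) (succ (succ (succ (succ (succ (succ (succ zero)))))))) (refl Nat (succ (succ (succ (succ (succ (succ (succ zero)))))))) (refl Nat (succ (succ (succ (succ (succ (succ (succ zero))))))))
observation: normalization takes exactly 2 steps under the normal-order strategy.


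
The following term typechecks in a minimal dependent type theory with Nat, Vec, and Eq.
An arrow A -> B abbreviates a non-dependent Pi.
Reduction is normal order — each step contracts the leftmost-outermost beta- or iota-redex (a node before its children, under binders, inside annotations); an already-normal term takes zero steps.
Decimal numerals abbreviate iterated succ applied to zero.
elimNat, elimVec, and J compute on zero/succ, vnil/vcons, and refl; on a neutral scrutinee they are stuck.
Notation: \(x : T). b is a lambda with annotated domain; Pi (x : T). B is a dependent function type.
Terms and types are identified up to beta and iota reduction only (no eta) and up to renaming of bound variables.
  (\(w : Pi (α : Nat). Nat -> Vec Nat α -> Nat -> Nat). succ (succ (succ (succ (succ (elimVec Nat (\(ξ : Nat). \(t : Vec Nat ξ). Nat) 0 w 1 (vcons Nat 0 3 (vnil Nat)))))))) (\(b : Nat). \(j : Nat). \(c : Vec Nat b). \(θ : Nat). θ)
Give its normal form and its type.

reduced normal form:
  5
inferred type:
  Nat


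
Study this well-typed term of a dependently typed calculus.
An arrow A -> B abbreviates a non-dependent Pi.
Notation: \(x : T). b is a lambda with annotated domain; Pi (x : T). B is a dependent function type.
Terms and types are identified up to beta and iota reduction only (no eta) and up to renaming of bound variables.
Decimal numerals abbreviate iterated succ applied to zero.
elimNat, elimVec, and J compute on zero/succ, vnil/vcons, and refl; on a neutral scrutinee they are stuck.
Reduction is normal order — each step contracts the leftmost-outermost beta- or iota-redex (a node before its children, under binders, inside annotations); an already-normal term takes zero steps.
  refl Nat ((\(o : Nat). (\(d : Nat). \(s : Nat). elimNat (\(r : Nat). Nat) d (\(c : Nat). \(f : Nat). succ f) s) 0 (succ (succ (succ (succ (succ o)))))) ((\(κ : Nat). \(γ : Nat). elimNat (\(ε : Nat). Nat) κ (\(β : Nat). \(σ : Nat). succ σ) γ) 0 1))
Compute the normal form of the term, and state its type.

resulting normal form:
  refl Nat 6
inferred type:
  Eq Nat 6 6
observation: 28 normal-order steps separate the term from its normal form.


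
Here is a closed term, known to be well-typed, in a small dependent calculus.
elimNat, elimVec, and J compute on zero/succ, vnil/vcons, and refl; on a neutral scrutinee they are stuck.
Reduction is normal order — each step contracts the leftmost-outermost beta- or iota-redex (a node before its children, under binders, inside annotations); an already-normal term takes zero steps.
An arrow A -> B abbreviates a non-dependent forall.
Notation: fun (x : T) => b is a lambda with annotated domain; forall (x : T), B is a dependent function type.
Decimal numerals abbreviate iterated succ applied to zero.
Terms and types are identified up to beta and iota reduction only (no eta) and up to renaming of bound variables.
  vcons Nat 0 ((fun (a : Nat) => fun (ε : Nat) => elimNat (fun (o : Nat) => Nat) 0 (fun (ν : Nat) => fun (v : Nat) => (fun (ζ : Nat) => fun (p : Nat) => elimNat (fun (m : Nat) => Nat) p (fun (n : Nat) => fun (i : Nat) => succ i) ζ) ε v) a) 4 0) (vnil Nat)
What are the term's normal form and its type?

resulting normal form:
  vcons Nat 0 0 (vnil Nat)
the term's type:
  Vec Nat 1
observation: contracting a beta-redex first, the term normalizes in 27 steps.


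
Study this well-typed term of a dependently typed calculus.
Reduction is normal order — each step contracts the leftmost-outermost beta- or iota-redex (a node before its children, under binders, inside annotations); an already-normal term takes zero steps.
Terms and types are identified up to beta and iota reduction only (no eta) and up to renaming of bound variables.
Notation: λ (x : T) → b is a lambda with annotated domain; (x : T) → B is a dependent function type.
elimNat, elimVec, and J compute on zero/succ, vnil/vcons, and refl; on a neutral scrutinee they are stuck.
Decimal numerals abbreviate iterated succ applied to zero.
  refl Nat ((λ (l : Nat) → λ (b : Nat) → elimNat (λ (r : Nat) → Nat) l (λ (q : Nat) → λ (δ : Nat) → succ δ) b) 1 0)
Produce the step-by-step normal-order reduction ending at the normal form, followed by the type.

reduction (normal order):
  refl Nat ((λ (l : Nat) → λ (b : Nat) → elimNat (λ (r : Nat) → Nat) l (λ (q : Nat) → λ (δ : Nat) → succ δ) b) 1 0)
  ~> refl Nat ((λ (l : Nat) → elimNat (λ (b : Nat) → Nat) 1 (λ (r : Nat) → λ (q : Nat) → succ q) l) 0)
  ~> refl Nat (elimNat (λ (l : Nat) → Nat) 1 (λ (b : Nat) → λ (r : Nat) → succ r) 0)
  ~> refl Nat 1
the term's type:
  Eq Nat 1 1
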